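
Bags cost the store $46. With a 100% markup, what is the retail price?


Calculate the markup amount:
100% of $46 = $46
Add to cost:
$46 + $46 = $92

$92


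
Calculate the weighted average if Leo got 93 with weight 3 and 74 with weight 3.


Weighted sum:
3 x 93 + 3 x 74 = 501
Total weight:
3 + 3 = 6
Weighted average:
501 / 6 = 83.5

83.5


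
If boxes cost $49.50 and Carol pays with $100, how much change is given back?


Start with the amount paid:
$100
Subtract the price:
$100 - $49.50 = $50.50

$50.50


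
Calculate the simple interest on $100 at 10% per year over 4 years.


Use the formula I = P x R x T / 100
P x R x T = 100 x 10 x 4 = 4000
I = 4000 / 100 = $40

$40


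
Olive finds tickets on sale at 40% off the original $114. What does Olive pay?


Calculate the discount amount:
40% of $114 = $45.60
Subtract from original:
$114 - $45.60 = $68.40

$68.40


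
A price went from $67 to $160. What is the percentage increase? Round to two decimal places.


Find the absolute change:
|160 - 67| = 93
Divide by original and multiply by 100:
93 / 67 x 100 = 138.8059...% ≈ 138.81%

138.81%


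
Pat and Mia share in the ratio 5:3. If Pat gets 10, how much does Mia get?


Find the multiplier:
10 / 5 = 2
Apply to Mia's share:
3 x 2 = 6

6


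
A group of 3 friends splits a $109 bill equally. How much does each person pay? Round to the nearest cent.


Total bill: $109
Number of people: 3
Each pays: $109 / 3 = $36.3333... ≈ $36.33

$36.33


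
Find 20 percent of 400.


Convert percentage to decimal:
20% = 0.2
Multiply:
400 x 0.2 = 80

80


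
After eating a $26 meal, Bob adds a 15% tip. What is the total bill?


Calculate the tip:
15% of $26 = $3.90
Add tip to meal cost:
$26 + $3.90 = $29.90

$29.90


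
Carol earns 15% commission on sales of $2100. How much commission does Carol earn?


Convert rate to decimal:
15% = 0.15
Multiply by sales:
$2100 x 0.15 = $315

$315


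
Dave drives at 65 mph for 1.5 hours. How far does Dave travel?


Use the formula: distance = speed x time
Speed = 65 mph, Time = 1.5 hours
65 x 1.5 = 97.5 miles

97.5 miles


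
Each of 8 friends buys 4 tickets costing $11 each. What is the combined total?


Cost per person:
4 x $11 = $44
Group total:
8 x $44 = $352

$352


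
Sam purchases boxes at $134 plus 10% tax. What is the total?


Calculate the tax:
10% of $134 = $13.40
Add tax to price:
$134 + $13.40 = $147.40

$147.40


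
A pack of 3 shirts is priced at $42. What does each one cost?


Total cost: $42
Number of items: 3
Unit price: $42 / 3 = $14

$14


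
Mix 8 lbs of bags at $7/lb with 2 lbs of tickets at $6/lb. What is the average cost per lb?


Cost of bags:
8 x $7 = $56
Cost of tickets:
2 x $6 = $12
Total cost: $56 + $12 = $68
Total weight: 10 lbs
Average: $68 / 10 = $6.80/lb

$6.80/lb


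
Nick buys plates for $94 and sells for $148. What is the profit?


Selling price = $148
Cost price = $94
Profit = selling price - cost price:
Profit = $148 - $94 = $54

$54


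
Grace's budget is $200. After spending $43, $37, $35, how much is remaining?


Add up expenses:
$43 + $37 + $35 = $115
Subtract from budget:
$200 - $115 = $85

$85


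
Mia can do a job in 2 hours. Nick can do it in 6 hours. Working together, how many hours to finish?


Mia's rate: 1/2 of the job per hour
Nick's rate: 1/6 of the job per hour
Combined rate: 1/2 + 1/6 = 2/3 per hour
Time = 1 / (2/3) = 3/2 = 1.5 hours

1.5 hours


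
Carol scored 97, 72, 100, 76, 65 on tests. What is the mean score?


Add the scores:
97 + 72 + 100 + 76 + 65 = 410
Divide by the number of tests:
410 / 5 = 82

82


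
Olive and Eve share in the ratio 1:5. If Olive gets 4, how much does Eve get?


Find the multiplier:
4 / 1 = 4
Apply to Eve's share:
5 x 4 = 20

20


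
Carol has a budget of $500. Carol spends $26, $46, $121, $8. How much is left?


Add up expenses:
$26 + $46 + $121 + $8 = $201
Subtract from budget:
$500 - $201 = $299

$299


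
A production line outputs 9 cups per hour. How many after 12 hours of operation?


Production rate: 9 cups per hour
Time: 12 hours
Total: 9 x 12 = 108 cups

108 cups


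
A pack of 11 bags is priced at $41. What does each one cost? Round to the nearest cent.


Total cost: $41
Number of items: 11
Unit price: $41 / 11 = $3.7272... ≈ $3.73

$3.73


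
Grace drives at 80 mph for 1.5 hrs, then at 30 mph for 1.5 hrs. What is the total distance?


Leg 1 distance:
80 x 1.5 = 120 miles
Leg 2 distance:
30 x 1.5 = 45 miles
Total distance:
120 + 45 = 165 miles

165 miles


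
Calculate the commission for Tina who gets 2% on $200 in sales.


Convert rate to decimal:
2% = 0.02
Multiply by sales:
$200 x 0.02 = $4

$4


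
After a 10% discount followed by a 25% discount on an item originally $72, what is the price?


First discount:
10% of $72 = $7.20
Price after first discount:
$72 - $7.20 = $64.80
Second discount:
25% of $64.80 = $16.20
Final price:
$64.80 - $16.20 = $48.60

$48.60


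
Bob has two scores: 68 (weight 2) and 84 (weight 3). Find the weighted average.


Weighted sum:
2 x 68 + 3 x 84 = 388
Total weight:
2 + 3 = 5
Weighted average:
388 / 5 = 77.6

77.6


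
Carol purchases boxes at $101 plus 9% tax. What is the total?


Calculate the tax:
9% of $101 = $9.09
Add tax to price:
$101 + $9.09 = $110.09

$110.09


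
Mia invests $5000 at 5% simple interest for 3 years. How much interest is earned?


Use the formula I = P x R x T / 100
P x R x T = 5000 x 5 x 3 = 75000
I = 75000 / 100 = $750

$750


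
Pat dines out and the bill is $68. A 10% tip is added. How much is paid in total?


Calculate the tip:
10% of $68 = $6.80
Add tip to meal cost:
$68 + $6.80 = $74.80

$74.80


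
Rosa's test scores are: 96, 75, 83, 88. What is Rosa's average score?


Add the scores:
96 + 75 + 83 + 88 = 342
Divide by the number of tests:
342 / 4 = 85.5

85.5


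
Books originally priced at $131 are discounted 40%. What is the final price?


Calculate the discount amount:
40% of $131 = $52.40
Subtract from original:
$131 - $52.40 = $78.60

$78.60


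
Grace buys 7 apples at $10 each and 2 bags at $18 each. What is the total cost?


Cost of apples:
7 x $10 = $70
Cost of bags:
2 x $18 = $36
Add both:
$70 + $36 = $106

$106


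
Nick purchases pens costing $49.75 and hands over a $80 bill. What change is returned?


Start with the amount paid:
$80
Subtract the price:
$80 - $49.75 = $30.25

$30.25


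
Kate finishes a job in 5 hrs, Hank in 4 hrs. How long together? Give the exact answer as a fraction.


Kate's rate: 1/5 of the job per hour
Hank's rate: 1/4 of the job per hour
Combined rate: 1/5 + 1/4 = 9/20 per hour
Time = 1 / (9/20) = 20/9 hours (≈ 2.22 hours)

20/9 hours


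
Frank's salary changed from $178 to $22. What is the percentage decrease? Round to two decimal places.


Find the absolute change:
|22 - 178| = 156
Divide by original and multiply by 100:
156 / 178 x 100 = 87.6404...% ≈ 87.64%

87.64%


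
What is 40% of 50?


Convert percentage to decimal:
40% = 0.4
Multiply:
50 x 0.4 = 20

20


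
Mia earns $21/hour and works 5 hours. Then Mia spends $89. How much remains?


Calculate earnings:
5 x $21 = $105
Subtract spending:
$105 - $89 = $16

$16


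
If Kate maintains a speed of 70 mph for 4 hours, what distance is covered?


Use the formula: distance = speed x time
Speed = 70 mph, Time = 4 hours
70 x 4 = 280 miles

280 miles


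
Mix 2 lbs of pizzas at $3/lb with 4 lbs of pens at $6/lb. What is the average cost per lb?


Cost of pizzas:
2 x $3 = $6
Cost of pens:
4 x $6 = $24
Total cost: $6 + $24 = $30
Total weight: 6 lbs
Average: $30 / 6 = $5/lb

$5/lb


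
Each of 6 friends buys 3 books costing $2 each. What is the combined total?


Cost per person:
3 x $2 = $6
Group total:
6 x $6 = $36

$36


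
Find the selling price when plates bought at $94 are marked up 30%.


Calculate the markup amount:
30% of $94 = $28.20
Add to cost:
$94 + $28.20 = $122.20

$122.20


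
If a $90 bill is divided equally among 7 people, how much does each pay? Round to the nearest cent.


Total bill: $90
Number of people: 7
Each pays: $90 / 7 = $12.8571... ≈ $12.86

$12.86


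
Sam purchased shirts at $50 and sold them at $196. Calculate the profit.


Selling price = $196
Cost price = $50
Profit = selling price - cost price:
Profit = $196 - $50 = $146

$146


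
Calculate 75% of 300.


Convert percentage to decimal:
75% = 0.75
Multiply:
300 x 0.75 = 225

225


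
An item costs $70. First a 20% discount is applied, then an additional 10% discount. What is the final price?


First discount:
20% of $70 = $14
Price after first discount:
$70 - $14 = $56
Second discount:
10% of $56 = $5.60
Final price:
$56 - $5.60 = $50.40

$50.40


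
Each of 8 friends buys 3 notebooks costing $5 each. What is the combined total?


Cost per person:
3 x $5 = $15
Group total:
8 x $15 = $120

$120


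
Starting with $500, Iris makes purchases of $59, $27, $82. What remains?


Add up expenses:
$59 + $27 + $82 = $168
Subtract from budget:
$500 - $168 = $332

$332


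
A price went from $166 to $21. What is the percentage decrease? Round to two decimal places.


Find the absolute change:
|21 - 166| = 145
Divide by original and multiply by 100:
145 / 166 x 100 = 87.3493...% ≈ 87.35%

87.35%


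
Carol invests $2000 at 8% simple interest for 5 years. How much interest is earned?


Use the formula I = P x R x T / 100
P x R x T = 2000 x 8 x 5 = 80000
I = 80000 / 100 = $800

$800


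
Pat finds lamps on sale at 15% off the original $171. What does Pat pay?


Calculate the discount amount:
15% of $171 = $25.65
Subtract from original:
$171 - $25.65 = $145.35

$145.35


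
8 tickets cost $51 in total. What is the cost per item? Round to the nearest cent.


Total cost: $51
Number of items: 8
Unit price: $51 / 8 = $6.375 ≈ $6.38

$6.38


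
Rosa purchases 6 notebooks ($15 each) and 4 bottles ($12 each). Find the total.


Cost of notebooks:
6 x $15 = $90
Cost of bottles:
4 x $12 = $48
Add both:
$90 + $48 = $138

$138


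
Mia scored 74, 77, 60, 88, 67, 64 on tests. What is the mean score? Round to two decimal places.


Add the scores:
74 + 77 + 60 + 88 + 67 + 64 = 430
Divide by the number of tests:
430 / 6 = 71.6666... ≈ 71.67

71.67


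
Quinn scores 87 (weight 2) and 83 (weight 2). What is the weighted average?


Weighted sum:
2 x 87 + 2 x 83 = 340
Total weight:
2 + 2 = 4
Weighted average:
340 / 4 = 85

85


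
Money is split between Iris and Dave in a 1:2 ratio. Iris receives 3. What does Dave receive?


Find the multiplier:
3 / 1 = 3
Apply to Dave's share:
2 x 3 = 6

6


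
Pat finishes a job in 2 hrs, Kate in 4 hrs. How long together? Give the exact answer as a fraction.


Pat's rate: 1/2 of the job per hour
Kate's rate: 1/4 of the job per hour
Combined rate: 1/2 + 1/4 = 3/4 per hour
Time = 1 / (3/4) = 4/3 hours (≈ 1.33 hours)

4/3 hours


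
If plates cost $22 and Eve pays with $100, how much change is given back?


Start with the amount paid:
$100
Subtract the price:
$100 - $22 = $78

$78


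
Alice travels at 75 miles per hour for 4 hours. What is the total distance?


Use the formula: distance = speed x time
Speed = 75 mph, Time = 4 hours
75 x 4 = 300 miles

300 miles


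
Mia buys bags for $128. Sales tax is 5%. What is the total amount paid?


Calculate the tax:
5% of $128 = $6.40
Add tax to price:
$128 + $6.40 = $134.40

$134.40


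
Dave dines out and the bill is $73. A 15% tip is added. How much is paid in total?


Calculate the tip:
15% of $73 = $10.95
Add tip to meal cost:
$73 + $10.95 = $83.95

$83.95


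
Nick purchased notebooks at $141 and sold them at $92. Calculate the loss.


Selling price = $92
Cost price = $141
Loss = cost price - selling price:
Loss = $141 - $92 = $49

$49


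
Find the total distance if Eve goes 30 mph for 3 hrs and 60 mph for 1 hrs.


Leg 1 distance:
30 x 3 = 90 miles
Leg 2 distance:
60 x 1 = 60 miles
Total distance:
90 + 60 = 150 miles

150 miles


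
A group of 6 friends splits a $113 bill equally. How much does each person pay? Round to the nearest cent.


Total bill: $113
Number of people: 6
Each pays: $113 / 6 = $18.8333... ≈ $18.83

$18.83


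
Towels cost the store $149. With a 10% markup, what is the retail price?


Calculate the markup amount:
10% of $149 = $14.90
Add to cost:
$149 + $14.90 = $163.90

$163.90


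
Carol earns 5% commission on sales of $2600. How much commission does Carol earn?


Convert rate to decimal:
5% = 0.05
Multiply by sales:
$2600 x 0.05 = $130

$130


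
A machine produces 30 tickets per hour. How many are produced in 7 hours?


Production rate: 30 tickets per hour
Time: 7 hours
Total: 30 x 7 = 210 tickets

210 tickets


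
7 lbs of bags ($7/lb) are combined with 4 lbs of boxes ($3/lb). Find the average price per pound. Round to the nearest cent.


Cost of bags:
7 x $7 = $49
Cost of boxes:
4 x $3 = $12
Total cost: $49 + $12 = $61
Total weight: 11 lbs
Average: $61 / 11 = $5.5454... ≈ $5.55/lb

$5.55/lb


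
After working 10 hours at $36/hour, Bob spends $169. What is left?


Calculate earnings:
10 x $36 = $360
Subtract spending:
$360 - $169 = $191

$191


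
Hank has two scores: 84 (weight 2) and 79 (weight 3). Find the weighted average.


Weighted sum:
2 x 84 + 3 x 79 = 405
Total weight:
2 + 3 = 5
Weighted average:
405 / 5 = 81

81


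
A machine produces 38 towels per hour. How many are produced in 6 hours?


Production rate: 38 towels per hour
Time: 6 hours
Total: 38 x 6 = 228 towels

228 towels


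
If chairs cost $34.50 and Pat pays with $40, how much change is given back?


Start with the amount paid:
$40
Subtract the price:
$40 - $34.50 = $5.50

$5.50


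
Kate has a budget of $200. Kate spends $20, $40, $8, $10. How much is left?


Add up expenses:
$20 + $40 + $8 + $10 = $78
Subtract from budget:
$200 - $78 = $122

$122


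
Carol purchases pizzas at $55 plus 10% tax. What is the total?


Calculate the tax:
10% of $55 = $5.50
Add tax to price:
$55 + $5.50 = $60.50

$60.50


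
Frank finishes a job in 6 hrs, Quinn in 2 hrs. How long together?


Frank's rate: 1/6 of the job per hour
Quinn's rate: 1/2 of the job per hour
Combined rate: 1/6 + 1/2 = 2/3 per hour
Time = 1 / (2/3) = 3/2 = 1.5 hours

1.5 hours


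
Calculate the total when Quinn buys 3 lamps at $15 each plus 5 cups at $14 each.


Cost of lamps:
3 x $15 = $45
Cost of cups:
5 x $14 = $70
Add both:
$45 + $70 = $115

$115


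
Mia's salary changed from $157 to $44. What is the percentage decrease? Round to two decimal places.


Find the absolute change:
|44 - 157| = 113
Divide by original and multiply by 100:
113 / 157 x 100 = 71.9745...% ≈ 71.97%

71.97%


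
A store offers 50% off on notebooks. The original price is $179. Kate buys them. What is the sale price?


Calculate the discount amount:
50% of $179 = $89.50
Subtract from original:
$179 - $89.50 = $89.50

$89.50


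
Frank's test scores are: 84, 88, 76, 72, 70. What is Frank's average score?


Add the scores:
84 + 88 + 76 + 72 + 70 = 390
Divide by the number of tests:
390 / 5 = 78

78


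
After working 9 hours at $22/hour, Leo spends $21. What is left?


Calculate earnings:
9 x $22 = $198
Subtract spending:
$198 - $21 = $177

$177


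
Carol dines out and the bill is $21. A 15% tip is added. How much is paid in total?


Calculate the tip:
15% of $21 = $3.15
Add tip to meal cost:
$21 + $3.15 = $24.15

$24.15


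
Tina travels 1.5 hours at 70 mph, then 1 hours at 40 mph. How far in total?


Leg 1 distance:
70 x 1.5 = 105 miles
Leg 2 distance:
40 x 1 = 40 miles
Total distance:
105 + 40 = 145 miles

145 miles


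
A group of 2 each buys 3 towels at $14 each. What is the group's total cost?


Cost per person:
3 x $14 = $42
Group total:
2 x $42 = $84

$84


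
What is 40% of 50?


Convert percentage to decimal:
40% = 0.4
Multiply:
50 x 0.4 = 20

20


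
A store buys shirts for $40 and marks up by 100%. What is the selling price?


Calculate the markup amount:
100% of $40 = $40
Add to cost:
$40 + $40 = $80

$80


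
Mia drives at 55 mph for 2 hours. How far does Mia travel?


Use the formula: distance = speed x time
Speed = 55 mph, Time = 2 hours
55 x 2 = 110 miles

110 miles


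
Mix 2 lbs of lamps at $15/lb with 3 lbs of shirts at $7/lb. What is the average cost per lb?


Cost of lamps:
2 x $15 = $30
Cost of shirts:
3 x $7 = $21
Total cost: $30 + $21 = $51
Total weight: 5 lbs
Average: $51 / 5 = $10.20/lb

$10.20/lb


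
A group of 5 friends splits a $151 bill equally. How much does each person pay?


Total bill: $151
Number of people: 5
Each pays: $151 / 5 = $30.20

$30.20


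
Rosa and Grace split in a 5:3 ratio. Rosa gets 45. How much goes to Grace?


Find the multiplier:
45 / 5 = 9
Apply to Grace's share:
3 x 9 = 27

27


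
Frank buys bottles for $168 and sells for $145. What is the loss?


Selling price = $145
Cost price = $168
Loss = cost price - selling price:
Loss = $168 - $145 = $23

$23


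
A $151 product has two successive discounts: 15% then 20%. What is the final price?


First discount:
15% of $151 = $22.65
Price after first discount:
$151 - $22.65 = $128.35
Second discount:
20% of $128.35 = $25.67
Final price:
$128.35 - $25.67 = $102.68

$102.68


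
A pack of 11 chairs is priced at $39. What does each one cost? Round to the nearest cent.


Total cost: $39
Number of items: 11
Unit price: $39 / 11 = $3.5454... ≈ $3.55

$3.55


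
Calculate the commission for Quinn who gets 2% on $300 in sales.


Convert rate to decimal:
2% = 0.02
Multiply by sales:
$300 x 0.02 = $6

$6


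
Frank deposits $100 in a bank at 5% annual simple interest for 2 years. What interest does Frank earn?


Use the formula I = P x R x T / 100
P x R x T = 100 x 5 x 2 = 1000
I = 1000 / 100 = $10

$10


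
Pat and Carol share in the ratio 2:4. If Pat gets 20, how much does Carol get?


Find the multiplier:
20 / 2 = 10
Apply to Carol's share:
4 x 10 = 40

40


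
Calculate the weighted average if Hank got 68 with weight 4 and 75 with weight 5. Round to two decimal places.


Weighted sum:
4 x 68 + 5 x 75 = 647
Total weight:
4 + 5 = 9
Weighted average:
647 / 9 = 71.8888... ≈ 71.89

71.89


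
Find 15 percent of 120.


Convert percentage to decimal:
15% = 0.15
Multiply:
120 x 0.15 = 18

18


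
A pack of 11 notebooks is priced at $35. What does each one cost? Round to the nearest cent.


Total cost: $35
Number of items: 11
Unit price: $35 / 11 = $3.1818... ≈ $3.18

$3.18


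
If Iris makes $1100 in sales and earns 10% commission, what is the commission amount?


Convert rate to decimal:
10% = 0.1
Multiply by sales:
$1100 x 0.1 = $110

$110


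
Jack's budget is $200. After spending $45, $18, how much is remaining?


Add up expenses:
$45 + $18 = $63
Subtract from budget:
$200 - $63 = $137

$137


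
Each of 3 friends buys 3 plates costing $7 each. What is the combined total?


Cost per person:
3 x $7 = $21
Group total:
3 x $21 = $63

$63


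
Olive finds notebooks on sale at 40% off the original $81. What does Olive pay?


Calculate the discount amount:
40% of $81 = $32.40
Subtract from original:
$81 - $32.40 = $48.60

$48.60


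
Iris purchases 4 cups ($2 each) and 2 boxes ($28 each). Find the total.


Cost of cups:
4 x $2 = $8
Cost of boxes:
2 x $28 = $56
Add both:
$8 + $56 = $64

$64


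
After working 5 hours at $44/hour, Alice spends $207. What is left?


Calculate earnings:
5 x $44 = $220
Subtract spending:
$220 - $207 = $13

$13


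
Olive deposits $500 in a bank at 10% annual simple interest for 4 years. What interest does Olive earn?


Use the formula I = P x R x T / 100
P x R x T = 500 x 10 x 4 = 20000
I = 20000 / 100 = $200

$200


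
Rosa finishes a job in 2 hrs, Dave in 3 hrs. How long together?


Rosa's rate: 1/2 of the job per hour
Dave's rate: 1/3 of the job per hour
Combined rate: 1/2 + 1/3 = 5/6 per hour
Time = 1 / (5/6) = 6/5 = 1.2 hours

1.2 hours


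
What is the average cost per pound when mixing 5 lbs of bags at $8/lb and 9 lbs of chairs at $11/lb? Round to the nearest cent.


Cost of bags:
5 x $8 = $40
Cost of chairs:
9 x $11 = $99
Total cost: $40 + $99 = $139
Total weight: 14 lbs
Average: $139 / 14 = $9.9285... ≈ $9.93/lb

$9.93/lb


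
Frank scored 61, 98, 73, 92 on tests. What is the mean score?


Add the scores:
61 + 98 + 73 + 92 = 324
Divide by the number of tests:
324 / 4 = 81

81


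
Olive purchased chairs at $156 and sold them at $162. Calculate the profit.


Selling price = $162
Cost price = $156
Profit = selling price - cost price:
Profit = $162 - $156 = $6

$6


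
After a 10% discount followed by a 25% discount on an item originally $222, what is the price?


First discount:
10% of $222 = $22.20
Price after first discount:
$222 - $22.20 = $199.80
Second discount:
25% of $199.80 = $49.95
Final price:
$199.80 - $49.95 = $149.85

$149.85


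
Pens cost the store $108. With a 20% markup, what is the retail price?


Calculate the markup amount:
20% of $108 = $21.60
Add to cost:
$108 + $21.60 = $129.60

$129.60


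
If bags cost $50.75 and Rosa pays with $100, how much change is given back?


Start with the amount paid:
$100
Subtract the price:
$100 - $50.75 = $49.25

$49.25


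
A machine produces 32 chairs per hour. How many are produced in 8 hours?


Production rate: 32 chairs per hour
Time: 8 hours
Total: 32 x 8 = 256 chairs

256 chairs


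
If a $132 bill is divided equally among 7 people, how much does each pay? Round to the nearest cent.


Total bill: $132
Number of people: 7
Each pays: $132 / 7 = $18.8571... ≈ $18.86

$18.86


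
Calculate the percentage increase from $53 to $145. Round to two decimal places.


Find the absolute change:
|145 - 53| = 92
Divide by original and multiply by 100:
92 / 53 x 100 = 173.5849...% ≈ 173.58%

173.58%


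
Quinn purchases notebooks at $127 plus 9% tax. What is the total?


Calculate the tax:
9% of $127 = $11.43
Add tax to price:
$127 + $11.43 = $138.43

$138.43


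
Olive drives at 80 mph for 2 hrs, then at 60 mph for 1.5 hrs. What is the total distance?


Leg 1 distance:
80 x 2 = 160 miles
Leg 2 distance:
60 x 1.5 = 90 miles
Total distance:
160 + 90 = 250 miles

250 miles


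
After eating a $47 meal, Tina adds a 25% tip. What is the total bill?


Calculate the tip:
25% of $47 = $11.75
Add tip to meal cost:
$47 + $11.75 = $58.75

$58.75


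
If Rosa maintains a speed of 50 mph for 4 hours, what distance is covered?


Use the formula: distance = speed x time
Speed = 50 mph, Time = 4 hours
50 x 4 = 200 miles

200 miles


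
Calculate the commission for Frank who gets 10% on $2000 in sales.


Convert rate to decimal:
10% = 0.1
Multiply by sales:
$2000 x 0.1 = $200

$200


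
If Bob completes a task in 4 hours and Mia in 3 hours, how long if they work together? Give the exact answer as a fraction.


Bob's rate: 1/4 of the job per hour
Mia's rate: 1/3 of the job per hour
Combined rate: 1/4 + 1/3 = 7/12 per hour
Time = 1 / (7/12) = 12/7 hours (≈ 1.71 hours)

12/7 hours


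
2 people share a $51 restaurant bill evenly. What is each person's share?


Total bill: $51
Number of people: 2
Each pays: $51 / 2 = $25.50

$25.50


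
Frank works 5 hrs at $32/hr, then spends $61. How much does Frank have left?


Calculate earnings:
5 x $32 = $160
Subtract spending:
$160 - $61 = $99

$99


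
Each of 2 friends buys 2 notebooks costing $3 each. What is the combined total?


Cost per person:
2 x $3 = $6
Group total:
2 x $6 = $12

$12


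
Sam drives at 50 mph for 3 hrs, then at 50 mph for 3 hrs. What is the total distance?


Leg 1 distance:
50 x 3 = 150 miles
Leg 2 distance:
50 x 3 = 150 miles
Total distance:
150 + 150 = 300 miles

300 miles


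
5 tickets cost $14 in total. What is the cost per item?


Total cost: $14
Number of items: 5
Unit price: $14 / 5 = $2.80

$2.80


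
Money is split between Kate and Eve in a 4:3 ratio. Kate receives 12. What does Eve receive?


Find the multiplier:
12 / 4 = 3
Apply to Eve's share:
3 x 3 = 9

9


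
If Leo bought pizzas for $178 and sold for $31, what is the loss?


Selling price = $31
Cost price = $178
Loss = cost price - selling price:
Loss = $178 - $31 = $147

$147


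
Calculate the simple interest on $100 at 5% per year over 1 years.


Use the formula I = P x R x T / 100
P x R x T = 100 x 5 x 1 = 500
I = 500 / 100 = $5

$5


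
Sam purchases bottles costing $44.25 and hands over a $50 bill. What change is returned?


Start with the amount paid:
$50
Subtract the price:
$50 - $44.25 = $5.75

$5.75


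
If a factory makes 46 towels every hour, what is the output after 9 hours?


Production rate: 46 towels per hour
Time: 9 hours
Total: 46 x 9 = 414 towels

414 towels


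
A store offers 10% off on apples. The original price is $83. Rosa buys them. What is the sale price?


Calculate the discount amount:
10% of $83 = $8.30
Subtract from original:
$83 - $8.30 = $74.70

$74.70


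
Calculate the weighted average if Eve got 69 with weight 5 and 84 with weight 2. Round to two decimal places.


Weighted sum:
5 x 69 + 2 x 84 = 513
Total weight:
5 + 2 = 7
Weighted average:
513 / 7 = 73.2857... ≈ 73.29

73.29


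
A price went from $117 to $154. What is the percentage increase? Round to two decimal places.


Find the absolute change:
|154 - 117| = 37
Divide by original and multiply by 100:
37 / 117 x 100 = 31.6239...% ≈ 31.62%

31.62%


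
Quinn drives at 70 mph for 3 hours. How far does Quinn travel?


Use the formula: distance = speed x time
Speed = 70 mph, Time = 3 hours
70 x 3 = 210 miles

210 miles


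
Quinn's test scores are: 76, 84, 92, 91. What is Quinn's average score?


Add the scores:
76 + 84 + 92 + 91 = 343
Divide by the number of tests:
343 / 4 = 85.75

85.75


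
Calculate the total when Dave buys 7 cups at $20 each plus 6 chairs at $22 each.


Cost of cups:
7 x $20 = $140
Cost of chairs:
6 x $22 = $132
Add both:
$140 + $132 = $272

$272


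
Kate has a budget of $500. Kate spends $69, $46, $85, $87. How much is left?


Add up expenses:
$69 + $46 + $85 + $87 = $287
Subtract from budget:
$500 - $287 = $213

$213


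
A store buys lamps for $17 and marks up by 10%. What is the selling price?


Calculate the markup amount:
10% of $17 = $1.70
Add to cost:
$17 + $1.70 = $18.70

$18.70


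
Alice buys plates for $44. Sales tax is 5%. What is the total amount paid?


Calculate the tax:
5% of $44 = $2.20
Add tax to price:
$44 + $2.20 = $46.20

$46.20


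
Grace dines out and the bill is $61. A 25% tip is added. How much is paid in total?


Calculate the tip:
25% of $61 = $15.25
Add tip to meal cost:
$61 + $15.25 = $76.25

$76.25


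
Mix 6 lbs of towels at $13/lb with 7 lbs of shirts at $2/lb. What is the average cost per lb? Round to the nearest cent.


Cost of towels:
6 x $13 = $78
Cost of shirts:
7 x $2 = $14
Total cost: $78 + $14 = $92
Total weight: 13 lbs
Average: $92 / 13 = $7.0769... ≈ $7.08/lb

$7.08/lb


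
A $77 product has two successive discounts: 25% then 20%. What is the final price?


First discount:
25% of $77 = $19.25
Price after first discount:
$77 - $19.25 = $57.75
Second discount:
20% of $57.75 = $11.55
Final price:
$57.75 - $11.55 = $46.20

$46.20


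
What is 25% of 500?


Convert percentage to decimal:
25% = 0.25
Multiply:
500 x 0.25 = 125

125


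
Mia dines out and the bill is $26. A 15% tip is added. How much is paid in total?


Calculate the tip:
15% of $26 = $3.90
Add tip to meal cost:
$26 + $3.90 = $29.90

$29.90


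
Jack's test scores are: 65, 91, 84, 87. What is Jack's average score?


Add the scores:
65 + 91 + 84 + 87 = 327
Divide by the number of tests:
327 / 4 = 81.75

81.75


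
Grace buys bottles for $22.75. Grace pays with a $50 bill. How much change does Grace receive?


Start with the amount paid:
$50
Subtract the price:
$50 - $22.75 = $27.25

$27.25


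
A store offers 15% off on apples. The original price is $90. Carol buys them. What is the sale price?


Calculate the discount amount:
15% of $90 = $13.50
Subtract from original:
$90 - $13.50 = $76.50

$76.50


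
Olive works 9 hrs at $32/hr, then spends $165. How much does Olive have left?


Calculate earnings:
9 x $32 = $288
Subtract spending:
$288 - $165 = $123

$123


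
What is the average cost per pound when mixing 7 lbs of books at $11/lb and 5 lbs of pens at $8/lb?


Cost of books:
7 x $11 = $77
Cost of pens:
5 x $8 = $40
Total cost: $77 + $40 = $117
Total weight: 12 lbs
Average: $117 / 12 = $9.75/lb

$9.75/lb


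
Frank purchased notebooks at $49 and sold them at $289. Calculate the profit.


Selling price = $289
Cost price = $49
Profit = selling price - cost price:
Profit = $289 - $49 = $240

$240


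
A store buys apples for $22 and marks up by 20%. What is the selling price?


Calculate the markup amount:
20% of $22 = $4.40
Add to cost:
$22 + $4.40 = $26.40

$26.40


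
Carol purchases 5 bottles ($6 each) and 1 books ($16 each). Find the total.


Cost of bottles:
5 x $6 = $30
Cost of books:
1 x $16 = $16
Add both:
$30 + $16 = $46

$46


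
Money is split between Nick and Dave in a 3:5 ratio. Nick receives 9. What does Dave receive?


Find the multiplier:
9 / 3 = 3
Apply to Dave's share:
5 x 3 = 15

15


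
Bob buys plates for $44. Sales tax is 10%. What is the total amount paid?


Calculate the tax:
10% of $44 = $4.40
Add tax to price:
$44 + $4.40 = $48.40

$48.40


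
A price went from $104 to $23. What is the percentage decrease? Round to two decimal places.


Find the absolute change:
|23 - 104| = 81
Divide by original and multiply by 100:
81 / 104 x 100 = 77.8846...% ≈ 77.88%

77.88%


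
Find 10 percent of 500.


Convert percentage to decimal:
10% = 0.1
Multiply:
500 x 0.1 = 50

50


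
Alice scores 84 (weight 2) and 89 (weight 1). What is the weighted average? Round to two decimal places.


Weighted sum:
2 x 84 + 1 x 89 = 257
Total weight:
2 + 1 = 3
Weighted average:
257 / 3 = 85.6666... ≈ 85.67

85.67


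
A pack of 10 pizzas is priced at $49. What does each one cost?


Total cost: $49
Number of items: 10
Unit price: $49 / 10 = $4.90

$4.90


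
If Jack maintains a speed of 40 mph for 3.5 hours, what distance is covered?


Use the formula: distance = speed x time
Speed = 40 mph, Time = 3.5 hours
40 x 3.5 = 140 miles

140 miles


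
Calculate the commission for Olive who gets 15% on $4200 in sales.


Convert rate to decimal:
15% = 0.15
Multiply by sales:
$4200 x 0.15 = $630

$630


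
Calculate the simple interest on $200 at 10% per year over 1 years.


Use the formula I = P x R x T / 100
P x R x T = 200 x 10 x 1 = 2000
I = 2000 / 100 = $20

$20


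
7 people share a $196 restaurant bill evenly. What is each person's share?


Total bill: $196
Number of people: 7
Each pays: $196 / 7 = $28

$28


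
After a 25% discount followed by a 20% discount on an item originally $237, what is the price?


First discount:
25% of $237 = $59.25
Price after first discount:
$237 - $59.25 = $177.75
Second discount:
20% of $177.75 = $35.55
Final price:
$177.75 - $35.55 = $142.20

$142.20


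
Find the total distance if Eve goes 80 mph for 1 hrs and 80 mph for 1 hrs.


Leg 1 distance:
80 x 1 = 80 miles
Leg 2 distance:
80 x 1 = 80 miles
Total distance:
80 + 80 = 160 miles

160 miles


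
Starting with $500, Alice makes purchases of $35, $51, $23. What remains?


Add up expenses:
$35 + $51 + $23 = $109
Subtract from budget:
$500 - $109 = $391

$391


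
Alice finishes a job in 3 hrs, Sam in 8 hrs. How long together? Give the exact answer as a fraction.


Alice's rate: 1/3 of the job per hour
Sam's rate: 1/8 of the job per hour
Combined rate: 1/3 + 1/8 = 11/24 per hour
Time = 1 / (11/24) = 24/11 hours (≈ 2.18 hours)

24/11 hours


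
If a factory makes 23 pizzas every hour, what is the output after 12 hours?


Production rate: 23 pizzas per hour
Time: 12 hours
Total: 23 x 12 = 276 pizzas

276 pizzas


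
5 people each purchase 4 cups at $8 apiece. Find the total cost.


Cost per person:
4 x $8 = $32
Group total:
5 x $32 = $160

$160


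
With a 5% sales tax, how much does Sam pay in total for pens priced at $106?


Calculate the tax:
5% of $106 = $5.30
Add tax to price:
$106 + $5.30 = $111.30

$111.30


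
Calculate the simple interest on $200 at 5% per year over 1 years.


Use the formula I = P x R x T / 100
P x R x T = 200 x 5 x 1 = 1000
I = 1000 / 100 = $10

$10


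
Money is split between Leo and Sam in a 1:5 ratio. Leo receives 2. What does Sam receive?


Find the multiplier:
2 / 1 = 2
Apply to Sam's share:
5 x 2 = 10

10


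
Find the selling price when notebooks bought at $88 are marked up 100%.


Calculate the markup amount:
100% of $88 = $88
Add to cost:
$88 + $88 = $176

$176


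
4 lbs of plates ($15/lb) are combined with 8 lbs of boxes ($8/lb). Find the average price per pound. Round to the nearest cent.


Cost of plates:
4 x $15 = $60
Cost of boxes:
8 x $8 = $64
Total cost: $60 + $64 = $124
Total weight: 12 lbs
Average: $124 / 12 = $10.3333... ≈ $10.33/lb

$10.33/lb


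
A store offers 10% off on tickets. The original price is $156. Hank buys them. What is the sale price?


Calculate the discount amount:
10% of $156 = $15.60
Subtract from original:
$156 - $15.60 = $140.40

$140.40


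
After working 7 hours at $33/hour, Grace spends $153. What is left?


Calculate earnings:
7 x $33 = $231
Subtract spending:
$231 - $153 = $78

$78


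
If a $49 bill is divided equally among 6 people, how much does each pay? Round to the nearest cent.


Total bill: $49
Number of people: 6
Each pays: $49 / 6 = $8.1666... ≈ $8.17

$8.17


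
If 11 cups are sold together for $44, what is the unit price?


Total cost: $44
Number of items: 11
Unit price: $44 / 11 = $4

$4


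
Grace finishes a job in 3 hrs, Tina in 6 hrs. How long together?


Grace's rate: 1/3 of the job per hour
Tina's rate: 1/6 of the job per hour
Combined rate: 1/3 + 1/6 = 1/2 per hour
Time = 1 / (1/2) = 2 hours

2 hours


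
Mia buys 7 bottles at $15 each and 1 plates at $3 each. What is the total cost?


Cost of bottles:
7 x $15 = $105
Cost of plates:
1 x $3 = $3
Add both:
$105 + $3 = $108

$108


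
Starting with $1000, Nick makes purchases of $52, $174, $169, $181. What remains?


Add up expenses:
$52 + $174 + $169 + $181 = $576
Subtract from budget:
$1000 - $576 = $424

$424


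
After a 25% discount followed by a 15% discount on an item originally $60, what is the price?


First discount:
25% of $60 = $15
Price after first discount:
$60 - $15 = $45
Second discount:
15% of $45 = $6.75
Final price:
$45 - $6.75 = $38.25

$38.25


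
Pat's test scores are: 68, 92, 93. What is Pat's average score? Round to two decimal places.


Add the scores:
68 + 92 + 93 = 253
Divide by the number of tests:
253 / 3 = 84.3333... ≈ 84.33

84.33


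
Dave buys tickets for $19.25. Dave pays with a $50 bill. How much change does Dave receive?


Start with the amount paid:
$50
Subtract the price:
$50 - $19.25 = $30.75

$30.75


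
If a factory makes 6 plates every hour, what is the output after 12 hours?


Production rate: 6 plates per hour
Time: 12 hours
Total: 6 x 12 = 72 plates

72 plates


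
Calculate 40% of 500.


Convert percentage to decimal:
40% = 0.4
Multiply:
500 x 0.4 = 200

200


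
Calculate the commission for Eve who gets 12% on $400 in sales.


Convert rate to decimal:
12% = 0.12
Multiply by sales:
$400 x 0.12 = $48

$48


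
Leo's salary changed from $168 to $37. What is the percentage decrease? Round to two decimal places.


Find the absolute change:
|37 - 168| = 131
Divide by original and multiply by 100:
131 / 168 x 100 = 77.9761...% ≈ 77.98%

77.98%


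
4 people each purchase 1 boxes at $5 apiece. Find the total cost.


Cost per person:
1 x $5 = $5
Group total:
4 x $5 = $20

$20


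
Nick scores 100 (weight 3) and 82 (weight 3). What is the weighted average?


Weighted sum:
3 x 100 + 3 x 82 = 546
Total weight:
3 + 3 = 6
Weighted average:
546 / 6 = 91

91


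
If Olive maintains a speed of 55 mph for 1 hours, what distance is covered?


Use the formula: distance = speed x time
Speed = 55 mph, Time = 1 hours
55 x 1 = 55 miles

55 miles


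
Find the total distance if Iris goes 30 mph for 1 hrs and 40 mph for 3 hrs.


Leg 1 distance:
30 x 1 = 30 miles
Leg 2 distance:
40 x 3 = 120 miles
Total distance:
30 + 120 = 150 miles

150 miles


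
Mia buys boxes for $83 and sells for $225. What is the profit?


Selling price = $225
Cost price = $83
Profit = selling price - cost price:
Profit = $225 - $83 = $142

$142


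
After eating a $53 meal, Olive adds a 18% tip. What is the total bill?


Calculate the tip:
18% of $53 = $9.54
Add tip to meal cost:
$53 + $9.54 = $62.54

$62.54


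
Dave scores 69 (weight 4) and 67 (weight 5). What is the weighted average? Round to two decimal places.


Weighted sum:
4 x 69 + 5 x 67 = 611
Total weight:
4 + 5 = 9
Weighted average:
611 / 9 = 67.8888... ≈ 67.89

67.89


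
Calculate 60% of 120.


Convert percentage to decimal:
60% = 0.6
Multiply:
120 x 0.6 = 72

72


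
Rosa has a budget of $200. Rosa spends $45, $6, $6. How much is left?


Add up expenses:
$45 + $6 + $6 = $57
Subtract from budget:
$200 - $57 = $143

$143


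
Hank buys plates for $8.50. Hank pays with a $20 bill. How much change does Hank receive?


Start with the amount paid:
$20
Subtract the price:
$20 - $8.50 = $11.50

$11.50


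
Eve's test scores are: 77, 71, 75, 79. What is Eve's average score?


Add the scores:
77 + 71 + 75 + 79 = 302
Divide by the number of tests:
302 / 4 = 75.5

75.5


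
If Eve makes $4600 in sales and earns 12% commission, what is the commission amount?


Convert rate to decimal:
12% = 0.12
Multiply by sales:
$4600 x 0.12 = $552

$552


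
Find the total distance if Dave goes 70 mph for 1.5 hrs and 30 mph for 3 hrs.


Leg 1 distance:
70 x 1.5 = 105 miles
Leg 2 distance:
30 x 3 = 90 miles
Total distance:
105 + 90 = 195 miles

195 miles


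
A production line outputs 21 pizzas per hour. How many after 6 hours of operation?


Production rate: 21 pizzas per hour
Time: 6 hours
Total: 21 x 6 = 126 pizzas

126 pizzas


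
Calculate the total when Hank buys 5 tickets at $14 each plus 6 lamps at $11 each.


Cost of tickets:
5 x $14 = $70
Cost of lamps:
6 x $11 = $66
Add both:
$70 + $66 = $136

$136


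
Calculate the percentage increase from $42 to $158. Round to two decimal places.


Find the absolute change:
|158 - 42| = 116
Divide by original and multiply by 100:
116 / 42 x 100 = 276.1904...% ≈ 276.19%

276.19%


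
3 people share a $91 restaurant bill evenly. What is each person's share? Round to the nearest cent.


Total bill: $91
Number of people: 3
Each pays: $91 / 3 = $30.3333... ≈ $30.33

$30.33


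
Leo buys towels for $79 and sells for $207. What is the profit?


Selling price = $207
Cost price = $79
Profit = selling price - cost price:
Profit = $207 - $79 = $128

$128


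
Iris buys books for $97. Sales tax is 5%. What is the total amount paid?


Calculate the tax:
5% of $97 = $4.85
Add tax to price:
$97 + $4.85 = $101.85

$101.85
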